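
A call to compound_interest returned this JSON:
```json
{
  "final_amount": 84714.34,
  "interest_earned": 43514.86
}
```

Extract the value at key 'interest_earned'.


43514.86


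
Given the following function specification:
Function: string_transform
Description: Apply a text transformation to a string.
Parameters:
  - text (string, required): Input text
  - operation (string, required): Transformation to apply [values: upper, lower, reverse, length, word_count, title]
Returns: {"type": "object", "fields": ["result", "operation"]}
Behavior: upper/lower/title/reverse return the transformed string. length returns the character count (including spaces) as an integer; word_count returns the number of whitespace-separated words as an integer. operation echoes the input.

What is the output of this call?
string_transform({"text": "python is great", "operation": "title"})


title('python is great') = 'Python Is Great'
Output:
{"result": "Python Is Great", "operation": "title"}


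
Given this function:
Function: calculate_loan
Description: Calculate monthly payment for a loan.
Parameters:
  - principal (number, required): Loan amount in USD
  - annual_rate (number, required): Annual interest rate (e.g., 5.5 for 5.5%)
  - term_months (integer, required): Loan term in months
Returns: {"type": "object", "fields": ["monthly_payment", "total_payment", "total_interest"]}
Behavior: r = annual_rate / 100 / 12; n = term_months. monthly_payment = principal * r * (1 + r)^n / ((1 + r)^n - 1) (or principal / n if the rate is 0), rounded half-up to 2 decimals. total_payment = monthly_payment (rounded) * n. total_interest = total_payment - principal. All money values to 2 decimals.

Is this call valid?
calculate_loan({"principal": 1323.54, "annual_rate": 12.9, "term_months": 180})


Checking all required parameters present and types match... All valid.
Valid


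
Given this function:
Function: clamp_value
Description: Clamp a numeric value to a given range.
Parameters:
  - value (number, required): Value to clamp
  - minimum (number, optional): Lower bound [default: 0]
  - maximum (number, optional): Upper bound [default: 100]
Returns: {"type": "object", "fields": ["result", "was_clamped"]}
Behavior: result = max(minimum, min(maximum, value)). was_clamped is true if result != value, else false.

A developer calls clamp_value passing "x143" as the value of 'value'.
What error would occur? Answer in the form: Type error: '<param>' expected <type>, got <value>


Spec: 'value' is declared as number; "x143" is a string.
Type error: 'value' expected number, got "x143"


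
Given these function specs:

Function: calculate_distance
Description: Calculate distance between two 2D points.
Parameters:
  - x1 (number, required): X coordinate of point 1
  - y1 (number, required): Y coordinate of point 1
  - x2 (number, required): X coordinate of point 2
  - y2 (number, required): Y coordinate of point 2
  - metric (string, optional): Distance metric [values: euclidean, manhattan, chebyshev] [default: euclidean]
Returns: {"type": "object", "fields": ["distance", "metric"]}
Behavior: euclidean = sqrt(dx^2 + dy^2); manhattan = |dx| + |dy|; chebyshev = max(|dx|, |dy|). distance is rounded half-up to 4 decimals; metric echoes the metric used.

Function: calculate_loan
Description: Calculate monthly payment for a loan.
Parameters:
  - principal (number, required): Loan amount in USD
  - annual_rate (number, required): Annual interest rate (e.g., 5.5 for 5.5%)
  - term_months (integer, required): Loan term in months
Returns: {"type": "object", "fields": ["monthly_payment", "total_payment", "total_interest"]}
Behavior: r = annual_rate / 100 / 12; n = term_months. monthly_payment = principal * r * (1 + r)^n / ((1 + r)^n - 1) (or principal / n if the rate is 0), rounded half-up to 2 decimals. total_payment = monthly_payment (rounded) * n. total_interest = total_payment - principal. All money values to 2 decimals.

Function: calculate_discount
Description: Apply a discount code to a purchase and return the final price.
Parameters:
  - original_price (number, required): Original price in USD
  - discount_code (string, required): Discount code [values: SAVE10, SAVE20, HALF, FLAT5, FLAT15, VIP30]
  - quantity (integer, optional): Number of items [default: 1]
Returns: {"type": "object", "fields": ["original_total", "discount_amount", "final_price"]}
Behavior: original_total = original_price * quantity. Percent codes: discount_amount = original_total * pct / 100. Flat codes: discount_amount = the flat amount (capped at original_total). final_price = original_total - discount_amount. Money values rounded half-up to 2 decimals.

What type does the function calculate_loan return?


The calculate_loan spec declares Returns: {"type": "object", "fields": ["monthly_payment", "total_payment", "total_interest"]}
Type:
object


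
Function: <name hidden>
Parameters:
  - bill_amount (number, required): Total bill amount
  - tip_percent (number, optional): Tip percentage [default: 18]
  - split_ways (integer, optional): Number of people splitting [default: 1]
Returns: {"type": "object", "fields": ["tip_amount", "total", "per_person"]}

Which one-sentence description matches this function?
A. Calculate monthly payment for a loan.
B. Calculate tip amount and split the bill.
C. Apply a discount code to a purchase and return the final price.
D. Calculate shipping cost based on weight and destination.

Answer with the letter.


Parameters bill_amount, tip_percent, split_ways and return ["tip_amount", "total", "per_person"] fit: Calculate tip amount and split the bill.
B


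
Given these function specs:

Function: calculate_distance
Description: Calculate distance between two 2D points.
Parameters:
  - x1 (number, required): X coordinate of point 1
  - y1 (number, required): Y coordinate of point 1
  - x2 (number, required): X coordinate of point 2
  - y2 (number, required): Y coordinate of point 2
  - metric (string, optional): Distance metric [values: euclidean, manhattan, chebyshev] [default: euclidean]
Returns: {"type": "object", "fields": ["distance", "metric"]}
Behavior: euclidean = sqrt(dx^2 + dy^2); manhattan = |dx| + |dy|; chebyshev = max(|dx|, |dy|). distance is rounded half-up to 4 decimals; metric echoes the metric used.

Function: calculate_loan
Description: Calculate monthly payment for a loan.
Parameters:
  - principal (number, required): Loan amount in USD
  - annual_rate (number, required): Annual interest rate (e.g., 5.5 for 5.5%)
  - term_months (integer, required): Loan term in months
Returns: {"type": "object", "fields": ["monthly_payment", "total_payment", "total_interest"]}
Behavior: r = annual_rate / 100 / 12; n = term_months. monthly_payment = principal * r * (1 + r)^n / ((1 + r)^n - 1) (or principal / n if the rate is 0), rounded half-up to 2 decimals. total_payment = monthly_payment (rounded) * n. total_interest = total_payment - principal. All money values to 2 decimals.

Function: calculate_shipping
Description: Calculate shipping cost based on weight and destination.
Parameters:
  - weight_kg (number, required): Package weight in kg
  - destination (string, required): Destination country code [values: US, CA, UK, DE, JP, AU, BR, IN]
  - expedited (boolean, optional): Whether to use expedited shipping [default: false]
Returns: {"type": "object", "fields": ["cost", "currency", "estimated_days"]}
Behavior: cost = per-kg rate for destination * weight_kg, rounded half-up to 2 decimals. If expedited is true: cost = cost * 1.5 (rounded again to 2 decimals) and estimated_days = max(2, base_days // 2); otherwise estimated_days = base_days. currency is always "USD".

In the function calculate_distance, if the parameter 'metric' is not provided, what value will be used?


The calculate_distance spec declares:
  - metric (string, optional): Distance metric [values: euclidean, manhattan, chebyshev] [default: euclidean]
Default:
euclidean


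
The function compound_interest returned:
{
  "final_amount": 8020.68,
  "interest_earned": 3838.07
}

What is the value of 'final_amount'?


8020.68


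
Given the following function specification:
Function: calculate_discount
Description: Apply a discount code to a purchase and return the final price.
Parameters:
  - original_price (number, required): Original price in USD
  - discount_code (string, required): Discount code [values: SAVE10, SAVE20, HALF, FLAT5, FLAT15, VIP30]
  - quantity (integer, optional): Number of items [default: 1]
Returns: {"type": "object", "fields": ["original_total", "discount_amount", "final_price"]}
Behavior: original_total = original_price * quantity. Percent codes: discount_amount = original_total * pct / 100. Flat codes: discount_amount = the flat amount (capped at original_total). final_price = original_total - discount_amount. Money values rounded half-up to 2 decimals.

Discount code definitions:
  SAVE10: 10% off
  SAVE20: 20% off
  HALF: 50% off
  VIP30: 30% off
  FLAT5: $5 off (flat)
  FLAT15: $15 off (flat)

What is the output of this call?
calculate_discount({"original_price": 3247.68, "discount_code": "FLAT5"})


Defaults applied: quantity=1
original_total = 3247.68 * 1 = 3247.68
FLAT5 = $5 flat: discount_amount = min(5.00, 3247.68) = 5.00
final_price = 3247.68 - 5.00 = 3242.68
Output:
{"original_total": 3247.68, "discount_amount": 5.0, "final_price": 3242.68}


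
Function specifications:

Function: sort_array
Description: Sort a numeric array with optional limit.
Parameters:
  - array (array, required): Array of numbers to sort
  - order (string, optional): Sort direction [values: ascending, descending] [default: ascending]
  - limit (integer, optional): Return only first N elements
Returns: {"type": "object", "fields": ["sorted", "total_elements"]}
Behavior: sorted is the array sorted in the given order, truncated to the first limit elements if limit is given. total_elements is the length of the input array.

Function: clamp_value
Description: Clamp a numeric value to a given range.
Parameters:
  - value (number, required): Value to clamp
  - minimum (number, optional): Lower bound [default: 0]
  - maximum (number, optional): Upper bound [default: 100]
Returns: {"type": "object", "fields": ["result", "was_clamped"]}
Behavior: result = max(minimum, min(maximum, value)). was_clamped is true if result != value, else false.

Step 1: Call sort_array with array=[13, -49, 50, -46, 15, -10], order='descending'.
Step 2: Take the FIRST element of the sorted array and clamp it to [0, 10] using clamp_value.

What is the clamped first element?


Step 1: sort_array(order=descending)
  sorted: [50, 15, 13, -10, -46, -49]
  -> first element = 50
Step 2: clamp_value(value=50, minimum=0, maximum=10)
  result = max(0, min(10, 50)) = max(0, 10) = 10
  was_clamped = (10 != 50) = true
  -> result = 10
10


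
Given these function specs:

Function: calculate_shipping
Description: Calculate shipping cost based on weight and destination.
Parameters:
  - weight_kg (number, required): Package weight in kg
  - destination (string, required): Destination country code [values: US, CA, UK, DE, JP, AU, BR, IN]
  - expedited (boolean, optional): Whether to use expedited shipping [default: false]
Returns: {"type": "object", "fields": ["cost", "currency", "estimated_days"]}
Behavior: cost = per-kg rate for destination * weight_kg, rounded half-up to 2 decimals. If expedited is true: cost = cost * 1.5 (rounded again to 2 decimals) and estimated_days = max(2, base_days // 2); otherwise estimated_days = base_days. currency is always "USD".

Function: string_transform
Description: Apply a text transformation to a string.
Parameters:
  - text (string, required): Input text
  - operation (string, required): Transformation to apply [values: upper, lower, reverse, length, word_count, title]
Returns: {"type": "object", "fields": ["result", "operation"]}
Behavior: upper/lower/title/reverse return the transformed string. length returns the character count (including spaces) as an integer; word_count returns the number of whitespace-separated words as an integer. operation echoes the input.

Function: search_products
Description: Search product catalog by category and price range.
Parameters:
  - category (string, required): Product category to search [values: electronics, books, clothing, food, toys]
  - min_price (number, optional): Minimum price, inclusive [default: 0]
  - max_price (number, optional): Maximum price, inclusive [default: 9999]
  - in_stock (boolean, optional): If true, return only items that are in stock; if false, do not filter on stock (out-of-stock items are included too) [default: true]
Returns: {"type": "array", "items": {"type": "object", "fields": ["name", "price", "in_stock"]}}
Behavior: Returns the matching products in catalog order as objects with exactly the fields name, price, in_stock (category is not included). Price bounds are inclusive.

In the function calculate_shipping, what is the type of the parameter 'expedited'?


The calculate_shipping spec declares:
  - expedited (boolean, optional): Whether to use expedited shipping [default: false]
Type:
boolean


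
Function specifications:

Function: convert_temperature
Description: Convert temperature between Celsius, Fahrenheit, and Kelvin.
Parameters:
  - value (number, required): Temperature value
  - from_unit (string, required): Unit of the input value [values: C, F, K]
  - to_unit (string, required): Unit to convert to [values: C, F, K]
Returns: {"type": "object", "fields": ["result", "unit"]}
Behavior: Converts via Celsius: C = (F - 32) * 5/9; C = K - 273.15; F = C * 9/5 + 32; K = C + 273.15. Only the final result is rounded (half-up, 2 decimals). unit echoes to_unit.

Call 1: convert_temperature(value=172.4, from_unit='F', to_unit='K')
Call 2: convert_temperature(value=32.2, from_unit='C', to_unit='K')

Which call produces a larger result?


Call 1:
  To C: (172.4 - 32) * 5/9 = 78
  To K: 78 + 273.15 = 351.15
  Round to 2 decimals: 351.15
  -> 351.15 K
Call 2:
  Input already in C: 32.2
  To K: 32.2 + 273.15 = 305.35
  Round to 2 decimals: 305.35
  -> 305.35 K
Call 1 (351.15 K)


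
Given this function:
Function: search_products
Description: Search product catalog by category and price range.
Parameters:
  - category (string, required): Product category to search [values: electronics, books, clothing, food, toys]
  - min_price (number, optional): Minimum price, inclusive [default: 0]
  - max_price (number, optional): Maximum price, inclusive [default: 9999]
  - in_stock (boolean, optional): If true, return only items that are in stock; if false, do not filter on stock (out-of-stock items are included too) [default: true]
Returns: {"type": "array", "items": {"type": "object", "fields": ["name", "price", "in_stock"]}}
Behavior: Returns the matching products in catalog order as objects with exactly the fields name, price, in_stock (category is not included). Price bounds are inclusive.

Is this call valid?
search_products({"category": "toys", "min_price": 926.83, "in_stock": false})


Checking all required parameters present and types match... All valid.
Valid


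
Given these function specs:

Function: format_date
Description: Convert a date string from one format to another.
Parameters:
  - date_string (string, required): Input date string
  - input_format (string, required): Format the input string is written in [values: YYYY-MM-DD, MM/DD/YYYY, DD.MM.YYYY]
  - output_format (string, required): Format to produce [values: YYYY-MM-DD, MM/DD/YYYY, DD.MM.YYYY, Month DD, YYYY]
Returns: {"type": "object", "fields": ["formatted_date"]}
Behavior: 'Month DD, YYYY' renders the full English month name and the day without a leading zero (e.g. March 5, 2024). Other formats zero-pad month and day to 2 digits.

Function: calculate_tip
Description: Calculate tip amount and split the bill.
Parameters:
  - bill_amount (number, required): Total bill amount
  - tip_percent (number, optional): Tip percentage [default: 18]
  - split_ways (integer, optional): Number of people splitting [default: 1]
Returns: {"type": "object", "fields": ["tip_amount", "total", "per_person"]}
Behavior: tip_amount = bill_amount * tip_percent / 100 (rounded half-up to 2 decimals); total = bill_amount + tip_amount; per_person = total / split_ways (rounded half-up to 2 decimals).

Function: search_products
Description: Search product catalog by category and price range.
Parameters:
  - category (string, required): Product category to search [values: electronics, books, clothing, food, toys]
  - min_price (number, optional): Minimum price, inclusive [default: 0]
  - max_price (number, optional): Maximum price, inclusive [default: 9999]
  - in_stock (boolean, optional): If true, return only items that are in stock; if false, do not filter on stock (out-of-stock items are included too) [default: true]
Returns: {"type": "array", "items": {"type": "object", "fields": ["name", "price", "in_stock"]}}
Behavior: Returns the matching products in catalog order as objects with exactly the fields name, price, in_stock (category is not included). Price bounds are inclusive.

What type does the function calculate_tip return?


The calculate_tip spec declares Returns: {"type": "object", "fields": ["tip_amount", "total", "per_person"]}
Type:
object


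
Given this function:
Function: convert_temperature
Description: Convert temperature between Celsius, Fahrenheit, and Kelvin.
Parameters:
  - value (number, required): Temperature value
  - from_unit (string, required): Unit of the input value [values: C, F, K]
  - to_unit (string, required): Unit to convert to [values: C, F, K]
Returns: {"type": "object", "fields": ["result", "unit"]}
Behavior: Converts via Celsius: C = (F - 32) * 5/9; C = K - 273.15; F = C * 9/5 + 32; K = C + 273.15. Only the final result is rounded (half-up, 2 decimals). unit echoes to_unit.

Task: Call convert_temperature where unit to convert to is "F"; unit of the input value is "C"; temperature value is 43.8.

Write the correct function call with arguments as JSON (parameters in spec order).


Mapping each described value to its parameter name:
  'Unit to convert to' -> to_unit = "F"
  'Unit of the input value' -> from_unit = "C"
  'Temperature value' -> value = 43.8
convert_temperature({"value": 43.8, "from_unit": "C", "to_unit": "F"})


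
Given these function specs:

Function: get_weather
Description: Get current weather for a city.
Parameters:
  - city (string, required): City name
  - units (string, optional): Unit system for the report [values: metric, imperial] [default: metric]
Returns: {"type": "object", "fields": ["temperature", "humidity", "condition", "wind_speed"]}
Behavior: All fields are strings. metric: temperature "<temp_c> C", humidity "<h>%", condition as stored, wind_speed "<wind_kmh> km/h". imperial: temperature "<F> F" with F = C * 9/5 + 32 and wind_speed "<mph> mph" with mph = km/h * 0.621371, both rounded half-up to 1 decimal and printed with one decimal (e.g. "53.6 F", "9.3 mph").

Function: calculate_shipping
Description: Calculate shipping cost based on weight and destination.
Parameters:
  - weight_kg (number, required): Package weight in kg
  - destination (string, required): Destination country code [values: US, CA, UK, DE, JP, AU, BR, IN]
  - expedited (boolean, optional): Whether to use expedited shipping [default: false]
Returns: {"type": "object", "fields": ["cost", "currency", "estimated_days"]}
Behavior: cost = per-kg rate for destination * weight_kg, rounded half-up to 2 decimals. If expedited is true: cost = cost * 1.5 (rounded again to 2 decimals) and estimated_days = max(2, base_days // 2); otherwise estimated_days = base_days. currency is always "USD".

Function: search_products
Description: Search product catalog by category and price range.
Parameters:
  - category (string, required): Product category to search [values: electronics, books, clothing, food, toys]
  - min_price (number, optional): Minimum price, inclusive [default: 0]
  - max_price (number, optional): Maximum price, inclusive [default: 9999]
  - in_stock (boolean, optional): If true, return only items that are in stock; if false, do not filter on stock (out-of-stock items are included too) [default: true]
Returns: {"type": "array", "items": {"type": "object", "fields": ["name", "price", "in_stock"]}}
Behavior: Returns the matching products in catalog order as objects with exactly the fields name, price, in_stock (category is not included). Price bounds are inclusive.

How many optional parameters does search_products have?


Parameters of search_products: category (required), min_price (optional), max_price (optional), in_stock (optional)
Optional count:
3


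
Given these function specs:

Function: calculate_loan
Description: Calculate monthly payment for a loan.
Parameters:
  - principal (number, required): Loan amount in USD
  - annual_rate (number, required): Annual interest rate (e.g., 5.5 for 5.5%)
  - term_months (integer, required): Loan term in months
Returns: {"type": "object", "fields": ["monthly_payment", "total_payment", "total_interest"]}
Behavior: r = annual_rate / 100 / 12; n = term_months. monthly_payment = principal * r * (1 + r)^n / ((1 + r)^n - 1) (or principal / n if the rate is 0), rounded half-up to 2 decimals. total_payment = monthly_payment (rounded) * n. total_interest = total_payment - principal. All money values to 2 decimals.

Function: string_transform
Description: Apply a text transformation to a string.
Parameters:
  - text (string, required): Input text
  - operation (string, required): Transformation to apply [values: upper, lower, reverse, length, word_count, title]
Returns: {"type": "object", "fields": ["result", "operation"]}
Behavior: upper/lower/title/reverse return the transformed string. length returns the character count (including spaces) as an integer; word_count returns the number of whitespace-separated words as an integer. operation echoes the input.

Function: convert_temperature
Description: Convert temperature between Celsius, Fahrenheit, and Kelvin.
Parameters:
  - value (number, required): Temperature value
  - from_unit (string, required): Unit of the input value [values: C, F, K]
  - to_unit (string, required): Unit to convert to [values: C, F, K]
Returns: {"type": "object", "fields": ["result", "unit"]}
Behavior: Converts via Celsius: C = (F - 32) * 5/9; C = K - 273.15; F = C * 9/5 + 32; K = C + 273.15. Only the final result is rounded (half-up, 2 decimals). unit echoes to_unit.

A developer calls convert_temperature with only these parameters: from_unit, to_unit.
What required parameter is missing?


Required parameters: value, from_unit, to_unit
Provided: from_unit, to_unit
Missing: value
value


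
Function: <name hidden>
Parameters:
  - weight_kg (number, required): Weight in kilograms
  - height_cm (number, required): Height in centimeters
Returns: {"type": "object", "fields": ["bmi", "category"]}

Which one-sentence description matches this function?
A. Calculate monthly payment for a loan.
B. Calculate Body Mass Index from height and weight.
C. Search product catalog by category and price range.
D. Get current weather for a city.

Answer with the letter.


Parameters weight_kg, height_cm and return ["bmi", "category"] fit: Calculate Body Mass Index from height and weight.
B


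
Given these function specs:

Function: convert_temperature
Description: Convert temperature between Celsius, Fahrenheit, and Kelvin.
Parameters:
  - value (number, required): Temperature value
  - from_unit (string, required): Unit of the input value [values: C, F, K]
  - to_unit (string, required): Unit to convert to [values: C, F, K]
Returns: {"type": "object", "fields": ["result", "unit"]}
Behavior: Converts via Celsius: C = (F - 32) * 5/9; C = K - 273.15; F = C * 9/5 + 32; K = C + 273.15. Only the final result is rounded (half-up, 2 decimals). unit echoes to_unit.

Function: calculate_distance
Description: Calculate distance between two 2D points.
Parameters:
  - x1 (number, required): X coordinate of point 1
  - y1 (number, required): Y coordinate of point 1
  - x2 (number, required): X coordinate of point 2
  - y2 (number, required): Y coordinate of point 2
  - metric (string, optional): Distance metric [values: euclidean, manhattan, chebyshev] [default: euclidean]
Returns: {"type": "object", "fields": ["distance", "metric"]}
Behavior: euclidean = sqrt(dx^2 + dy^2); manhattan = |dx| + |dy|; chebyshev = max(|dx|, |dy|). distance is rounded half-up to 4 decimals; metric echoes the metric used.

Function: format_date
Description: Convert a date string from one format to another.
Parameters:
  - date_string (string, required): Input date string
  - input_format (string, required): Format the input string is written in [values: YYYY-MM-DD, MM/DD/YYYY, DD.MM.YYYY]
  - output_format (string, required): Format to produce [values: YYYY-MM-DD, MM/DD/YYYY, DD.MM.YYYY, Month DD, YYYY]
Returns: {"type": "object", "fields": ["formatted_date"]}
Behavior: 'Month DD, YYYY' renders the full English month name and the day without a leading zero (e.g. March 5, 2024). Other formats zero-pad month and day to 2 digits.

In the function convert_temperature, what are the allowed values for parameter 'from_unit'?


The convert_temperature spec declares:
  - from_unit (string, required): Unit of the input value [values: C, F, K]
Allowed values:
C, F, K


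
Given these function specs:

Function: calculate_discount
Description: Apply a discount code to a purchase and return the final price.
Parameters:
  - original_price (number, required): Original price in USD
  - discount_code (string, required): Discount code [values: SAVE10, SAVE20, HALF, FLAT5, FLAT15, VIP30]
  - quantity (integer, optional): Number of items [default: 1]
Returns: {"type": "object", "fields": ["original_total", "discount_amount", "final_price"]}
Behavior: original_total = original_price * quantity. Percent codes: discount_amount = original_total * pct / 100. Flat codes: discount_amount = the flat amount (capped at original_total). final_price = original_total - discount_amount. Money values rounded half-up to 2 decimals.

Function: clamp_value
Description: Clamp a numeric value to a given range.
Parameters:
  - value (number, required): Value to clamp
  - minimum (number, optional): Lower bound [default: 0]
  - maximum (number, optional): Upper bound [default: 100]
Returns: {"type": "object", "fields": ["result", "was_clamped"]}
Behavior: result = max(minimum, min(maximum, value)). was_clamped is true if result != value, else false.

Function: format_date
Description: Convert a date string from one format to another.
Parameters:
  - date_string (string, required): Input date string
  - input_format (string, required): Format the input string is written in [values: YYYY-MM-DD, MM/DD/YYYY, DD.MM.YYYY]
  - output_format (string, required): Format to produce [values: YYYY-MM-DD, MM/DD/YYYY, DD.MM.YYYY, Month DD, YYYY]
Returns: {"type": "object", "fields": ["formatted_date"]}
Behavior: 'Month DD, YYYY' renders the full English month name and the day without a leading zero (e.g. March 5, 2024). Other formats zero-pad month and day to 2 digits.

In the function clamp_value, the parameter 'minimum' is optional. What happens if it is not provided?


The clamp_value spec declares:
  - minimum (number, optional): Lower bound [default: 0]
It defaults to 0


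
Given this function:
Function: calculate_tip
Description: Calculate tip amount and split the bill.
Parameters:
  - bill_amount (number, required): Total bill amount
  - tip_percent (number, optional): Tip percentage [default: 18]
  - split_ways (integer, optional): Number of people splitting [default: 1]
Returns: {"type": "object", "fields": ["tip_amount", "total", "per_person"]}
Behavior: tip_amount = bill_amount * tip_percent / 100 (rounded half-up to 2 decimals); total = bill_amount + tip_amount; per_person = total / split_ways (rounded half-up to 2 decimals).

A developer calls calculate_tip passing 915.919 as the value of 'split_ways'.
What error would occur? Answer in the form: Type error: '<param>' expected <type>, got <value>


Spec: 'split_ways' is declared as integer; 915.919 is a non-integer number.
Type error: 'split_ways' expected integer, got 915.919


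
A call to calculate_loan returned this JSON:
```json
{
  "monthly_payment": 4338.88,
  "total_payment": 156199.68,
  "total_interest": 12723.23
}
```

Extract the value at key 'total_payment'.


156199.68


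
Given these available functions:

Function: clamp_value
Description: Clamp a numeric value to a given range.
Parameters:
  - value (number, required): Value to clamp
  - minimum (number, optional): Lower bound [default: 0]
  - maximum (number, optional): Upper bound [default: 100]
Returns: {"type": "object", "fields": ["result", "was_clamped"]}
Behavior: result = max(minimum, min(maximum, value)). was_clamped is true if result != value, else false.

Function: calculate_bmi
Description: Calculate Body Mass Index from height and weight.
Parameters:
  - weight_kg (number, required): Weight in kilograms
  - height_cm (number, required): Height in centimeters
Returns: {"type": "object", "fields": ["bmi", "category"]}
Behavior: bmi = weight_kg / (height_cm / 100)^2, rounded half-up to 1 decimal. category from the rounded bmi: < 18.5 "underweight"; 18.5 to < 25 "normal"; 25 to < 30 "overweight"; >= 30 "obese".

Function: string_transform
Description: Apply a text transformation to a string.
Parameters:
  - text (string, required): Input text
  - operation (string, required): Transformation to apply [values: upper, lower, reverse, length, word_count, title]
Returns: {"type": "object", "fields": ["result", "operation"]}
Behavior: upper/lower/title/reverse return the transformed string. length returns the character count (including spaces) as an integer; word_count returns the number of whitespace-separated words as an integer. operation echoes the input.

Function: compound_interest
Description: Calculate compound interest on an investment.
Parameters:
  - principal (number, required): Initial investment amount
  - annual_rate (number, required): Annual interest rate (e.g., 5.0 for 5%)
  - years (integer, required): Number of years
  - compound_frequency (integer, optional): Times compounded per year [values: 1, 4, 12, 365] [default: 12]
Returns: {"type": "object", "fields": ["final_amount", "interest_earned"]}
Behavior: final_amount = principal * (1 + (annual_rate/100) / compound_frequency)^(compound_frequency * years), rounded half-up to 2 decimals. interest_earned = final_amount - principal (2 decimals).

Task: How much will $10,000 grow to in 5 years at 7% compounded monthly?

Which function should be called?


The task needs a function whose description is: Calculate compound interest on an investment.
compound_interest


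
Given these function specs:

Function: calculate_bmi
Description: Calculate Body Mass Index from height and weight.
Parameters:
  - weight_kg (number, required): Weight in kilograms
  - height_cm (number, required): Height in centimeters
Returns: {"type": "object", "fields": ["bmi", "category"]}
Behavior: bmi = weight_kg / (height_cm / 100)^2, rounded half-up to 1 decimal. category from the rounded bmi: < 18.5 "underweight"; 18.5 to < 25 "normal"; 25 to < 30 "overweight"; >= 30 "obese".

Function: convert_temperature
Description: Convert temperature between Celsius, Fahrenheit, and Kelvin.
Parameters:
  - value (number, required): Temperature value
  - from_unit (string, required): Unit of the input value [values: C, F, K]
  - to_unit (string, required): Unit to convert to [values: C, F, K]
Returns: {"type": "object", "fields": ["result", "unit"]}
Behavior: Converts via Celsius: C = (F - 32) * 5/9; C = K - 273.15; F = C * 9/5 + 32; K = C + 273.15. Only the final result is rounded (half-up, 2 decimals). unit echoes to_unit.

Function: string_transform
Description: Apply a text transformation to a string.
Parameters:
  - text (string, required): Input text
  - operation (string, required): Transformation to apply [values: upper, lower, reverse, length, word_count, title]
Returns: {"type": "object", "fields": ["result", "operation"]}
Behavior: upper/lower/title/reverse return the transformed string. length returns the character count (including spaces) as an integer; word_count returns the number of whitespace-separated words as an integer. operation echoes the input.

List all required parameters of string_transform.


Parameters of string_transform and their required/optional flag:
  text: required
  operation: required
operation, text


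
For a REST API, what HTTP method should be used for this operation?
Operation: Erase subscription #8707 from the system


GET = read, POST = create, PUT = update/replace, DELETE = remove
This operation is a removal.
DELETE


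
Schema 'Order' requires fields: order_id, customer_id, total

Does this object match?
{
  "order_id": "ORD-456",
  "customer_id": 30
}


Checking required fields...
Missing: total
Invalid - missing required field 'total'


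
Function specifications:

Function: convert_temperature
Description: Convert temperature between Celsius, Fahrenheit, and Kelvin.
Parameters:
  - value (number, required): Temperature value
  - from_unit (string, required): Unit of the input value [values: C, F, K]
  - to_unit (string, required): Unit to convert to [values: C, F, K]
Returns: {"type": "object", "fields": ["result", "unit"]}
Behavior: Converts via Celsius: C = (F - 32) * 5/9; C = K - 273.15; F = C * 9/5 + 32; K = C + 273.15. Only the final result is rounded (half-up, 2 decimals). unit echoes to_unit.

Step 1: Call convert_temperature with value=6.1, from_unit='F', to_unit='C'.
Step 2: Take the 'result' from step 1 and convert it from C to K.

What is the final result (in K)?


Step 1: convert_temperature(value=6.1, from_unit=F, to_unit=C)
  To C: (6.1 - 32) * 5/9 = -14.388889
  Target is C: -14.388889
  Round to 2 decimals: -14.39
  -> result = -14.39 C
Step 2: convert_temperature(value=-14.39, from_unit=C, to_unit=K)
  Input already in C: -14.39
  To K: -14.39 + 273.15 = 258.76
  Round to 2 decimals: 258.76
  -> result = 258.76 K
258.76 K


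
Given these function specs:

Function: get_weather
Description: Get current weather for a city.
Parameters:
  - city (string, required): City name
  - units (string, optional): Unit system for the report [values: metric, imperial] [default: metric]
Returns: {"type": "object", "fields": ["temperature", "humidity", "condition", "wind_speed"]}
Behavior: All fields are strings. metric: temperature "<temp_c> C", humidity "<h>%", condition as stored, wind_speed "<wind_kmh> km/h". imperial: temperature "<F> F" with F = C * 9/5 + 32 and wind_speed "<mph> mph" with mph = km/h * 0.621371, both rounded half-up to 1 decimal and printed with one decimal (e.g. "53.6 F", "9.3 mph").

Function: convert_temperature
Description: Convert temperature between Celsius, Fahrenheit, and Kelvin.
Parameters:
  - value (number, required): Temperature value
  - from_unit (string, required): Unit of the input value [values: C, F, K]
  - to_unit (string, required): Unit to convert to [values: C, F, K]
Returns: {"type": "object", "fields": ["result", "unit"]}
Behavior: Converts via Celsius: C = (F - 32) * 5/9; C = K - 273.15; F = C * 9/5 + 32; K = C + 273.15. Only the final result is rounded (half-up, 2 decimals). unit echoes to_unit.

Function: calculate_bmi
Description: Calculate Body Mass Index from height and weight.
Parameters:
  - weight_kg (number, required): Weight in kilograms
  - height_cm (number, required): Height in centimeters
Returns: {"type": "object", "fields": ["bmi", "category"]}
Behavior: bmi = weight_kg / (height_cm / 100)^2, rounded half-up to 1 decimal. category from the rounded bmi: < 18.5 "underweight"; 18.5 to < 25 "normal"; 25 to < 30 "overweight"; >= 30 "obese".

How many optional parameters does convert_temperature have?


Parameters of convert_temperature: value (required), from_unit (required), to_unit (required)
Optional count:
0


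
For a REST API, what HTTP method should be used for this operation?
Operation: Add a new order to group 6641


GET = read, POST = create, PUT = update/replace, DELETE = remove
This operation is a create.
POST


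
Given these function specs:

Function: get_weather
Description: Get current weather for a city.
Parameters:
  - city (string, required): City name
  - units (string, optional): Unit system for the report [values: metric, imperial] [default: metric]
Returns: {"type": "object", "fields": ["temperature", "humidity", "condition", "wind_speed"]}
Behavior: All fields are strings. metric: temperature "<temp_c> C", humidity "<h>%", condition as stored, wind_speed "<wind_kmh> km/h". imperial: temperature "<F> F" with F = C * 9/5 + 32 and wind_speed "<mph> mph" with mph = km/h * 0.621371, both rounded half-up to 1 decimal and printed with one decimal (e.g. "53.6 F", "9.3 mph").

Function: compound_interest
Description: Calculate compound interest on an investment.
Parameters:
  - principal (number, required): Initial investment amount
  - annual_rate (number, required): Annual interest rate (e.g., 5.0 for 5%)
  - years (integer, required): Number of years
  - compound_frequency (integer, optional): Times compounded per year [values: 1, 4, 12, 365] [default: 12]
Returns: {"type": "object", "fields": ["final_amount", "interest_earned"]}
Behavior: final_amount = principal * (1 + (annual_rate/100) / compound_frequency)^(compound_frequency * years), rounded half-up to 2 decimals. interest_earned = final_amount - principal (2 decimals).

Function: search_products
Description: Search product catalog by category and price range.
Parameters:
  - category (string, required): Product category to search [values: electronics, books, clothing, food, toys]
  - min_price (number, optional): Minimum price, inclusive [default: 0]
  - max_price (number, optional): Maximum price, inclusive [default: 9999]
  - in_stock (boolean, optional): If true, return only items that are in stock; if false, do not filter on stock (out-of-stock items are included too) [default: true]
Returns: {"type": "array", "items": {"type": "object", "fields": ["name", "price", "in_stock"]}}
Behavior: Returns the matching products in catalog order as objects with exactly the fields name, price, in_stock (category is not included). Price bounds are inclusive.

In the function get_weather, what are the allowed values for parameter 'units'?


The get_weather spec declares:
  - units (string, optional): Unit system for the report [values: metric, imperial] [default: metric]
Allowed values:
metric, imperial


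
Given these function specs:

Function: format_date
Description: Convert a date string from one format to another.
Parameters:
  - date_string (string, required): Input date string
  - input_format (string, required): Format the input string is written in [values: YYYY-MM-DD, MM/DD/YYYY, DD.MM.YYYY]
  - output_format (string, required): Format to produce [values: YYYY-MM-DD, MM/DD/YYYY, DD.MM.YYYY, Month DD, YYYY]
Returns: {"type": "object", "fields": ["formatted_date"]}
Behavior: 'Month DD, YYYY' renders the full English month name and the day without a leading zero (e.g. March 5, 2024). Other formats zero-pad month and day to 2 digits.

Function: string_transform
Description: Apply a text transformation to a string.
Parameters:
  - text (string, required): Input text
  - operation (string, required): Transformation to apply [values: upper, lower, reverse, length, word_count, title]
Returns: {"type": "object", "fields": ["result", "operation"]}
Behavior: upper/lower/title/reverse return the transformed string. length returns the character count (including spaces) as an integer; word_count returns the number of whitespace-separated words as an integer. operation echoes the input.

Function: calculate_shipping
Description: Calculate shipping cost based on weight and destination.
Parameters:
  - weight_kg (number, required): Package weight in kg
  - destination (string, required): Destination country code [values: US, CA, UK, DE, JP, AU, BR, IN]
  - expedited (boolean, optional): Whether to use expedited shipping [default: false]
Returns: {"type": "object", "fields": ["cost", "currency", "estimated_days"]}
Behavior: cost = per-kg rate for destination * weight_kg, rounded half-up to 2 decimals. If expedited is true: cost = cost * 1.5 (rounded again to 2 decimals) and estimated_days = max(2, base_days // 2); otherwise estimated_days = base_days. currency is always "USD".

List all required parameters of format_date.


Parameters of format_date and their required/optional flag:
  date_string: required
  input_format: required
  output_format: required
date_string, input_format, output_format
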